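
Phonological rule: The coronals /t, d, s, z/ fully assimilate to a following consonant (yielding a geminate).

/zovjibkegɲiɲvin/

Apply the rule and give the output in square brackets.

[zovjibkegɲiɲvin]

no segment meets the rule's conditions; no change.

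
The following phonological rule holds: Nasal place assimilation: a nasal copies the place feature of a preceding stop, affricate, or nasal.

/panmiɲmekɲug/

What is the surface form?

[panniɲɲekŋug]

/m/ after /n/ (alveolar) → [n]
/m/ after /ɲ/ (palatal) → [ɲ]
/ɲ/ after /k/ (velar) → [ŋ]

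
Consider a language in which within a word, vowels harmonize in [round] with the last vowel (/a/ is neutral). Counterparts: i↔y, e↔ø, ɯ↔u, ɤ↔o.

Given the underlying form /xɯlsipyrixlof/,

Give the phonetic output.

[xulsypyryxlof]

/ɯ/ harmonizes with /o/ ([+round]) → [u]
/i/ harmonizes with /o/ ([+round]) → [y]
/i/ harmonizes with /o/ ([+round]) → [y]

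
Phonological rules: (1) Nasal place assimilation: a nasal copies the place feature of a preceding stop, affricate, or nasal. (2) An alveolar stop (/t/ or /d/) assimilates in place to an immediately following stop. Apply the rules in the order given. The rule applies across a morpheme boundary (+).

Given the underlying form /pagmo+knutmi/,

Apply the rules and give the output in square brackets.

Rule 1: /m/ after /g/ (velar) → [ŋ]
Rule 1: /n/ after /k/ (velar) → [ŋ]
Rule 1: /m/ after /t/ (alveolar) → [n]
After rule 1: pagŋo+kŋutni
Rule 2: no segment meets the rule's conditions; no change.

[pagŋo+kŋutni]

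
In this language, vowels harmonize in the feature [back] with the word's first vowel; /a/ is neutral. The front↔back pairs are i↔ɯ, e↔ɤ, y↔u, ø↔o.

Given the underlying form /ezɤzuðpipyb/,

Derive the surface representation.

/ɤ/ harmonizes with /e/ ([-back]) → [e]
/u/ harmonizes with /e/ ([-back]) → [y]

[ezezyðpipyb]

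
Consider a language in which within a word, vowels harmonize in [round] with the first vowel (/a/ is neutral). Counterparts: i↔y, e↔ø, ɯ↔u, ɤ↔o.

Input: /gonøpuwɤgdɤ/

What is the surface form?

/ɤ/ harmonizes with /o/ ([+round]) → [o]
/ɤ/ harmonizes with /o/ ([+round]) → [o]

[gonøpuwogdo]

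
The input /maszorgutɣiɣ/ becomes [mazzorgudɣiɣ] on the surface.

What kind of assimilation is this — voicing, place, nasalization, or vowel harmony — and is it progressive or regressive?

/s/→[z] /t/→[d].
Each target copies a feature from the following segment, so the direction is regressive.

voicing assimilation, regressive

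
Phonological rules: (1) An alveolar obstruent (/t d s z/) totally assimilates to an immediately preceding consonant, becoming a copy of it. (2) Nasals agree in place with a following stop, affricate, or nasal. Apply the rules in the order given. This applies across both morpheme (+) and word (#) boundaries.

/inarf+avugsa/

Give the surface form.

[inarf+avugga]

Rule 1: /s/ after /g/ → [g] (total assimilation)
After rule 1: inarf+avugga
Rule 2: no segment meets the rule's conditions; no change.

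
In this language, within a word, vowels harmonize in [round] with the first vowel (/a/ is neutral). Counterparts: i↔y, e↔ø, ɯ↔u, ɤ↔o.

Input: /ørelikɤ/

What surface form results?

[ørølyko]

/e/ harmonizes with /ø/ ([+round]) → [ø]
/i/ harmonizes with /ø/ ([+round]) → [y]
/ɤ/ harmonizes with /ø/ ([+round]) → [o]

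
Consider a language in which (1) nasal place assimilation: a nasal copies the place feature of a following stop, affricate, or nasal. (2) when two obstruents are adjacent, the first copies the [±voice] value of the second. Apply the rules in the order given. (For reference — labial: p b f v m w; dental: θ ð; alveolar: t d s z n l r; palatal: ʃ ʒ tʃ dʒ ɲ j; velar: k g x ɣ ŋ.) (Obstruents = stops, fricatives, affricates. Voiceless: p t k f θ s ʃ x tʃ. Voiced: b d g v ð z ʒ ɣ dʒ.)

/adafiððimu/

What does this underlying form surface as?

[adafiððimu]

Rule 1: no segment meets the rule's conditions; no change.
After rule 1: adafiððimu
Rule 2: no segment meets the rule's conditions; no change.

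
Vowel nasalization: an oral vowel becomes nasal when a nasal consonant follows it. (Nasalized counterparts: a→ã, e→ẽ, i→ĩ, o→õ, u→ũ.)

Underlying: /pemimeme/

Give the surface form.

[pẽmĩmẽme]

/e/ before nasal /m/ → [ẽ]
/i/ before nasal /m/ → [ĩ]
/e/ before nasal /m/ → [ẽ]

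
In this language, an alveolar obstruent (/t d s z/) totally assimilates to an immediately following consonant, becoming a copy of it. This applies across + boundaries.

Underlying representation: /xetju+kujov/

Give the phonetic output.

[xejju+kujov]

/t/ before /j/ → [j] (total assimilation)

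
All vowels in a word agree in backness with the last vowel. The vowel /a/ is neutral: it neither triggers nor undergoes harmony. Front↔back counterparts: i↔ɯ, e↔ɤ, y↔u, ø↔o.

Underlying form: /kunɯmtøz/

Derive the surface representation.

/u/ harmonizes with /ø/ ([-back]) → [y]
/ɯ/ harmonizes with /ø/ ([-back]) → [i]

[kynimtøz]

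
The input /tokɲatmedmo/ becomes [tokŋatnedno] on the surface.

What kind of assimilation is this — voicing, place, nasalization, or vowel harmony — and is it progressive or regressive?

place assimilation, progressive

/ɲ/→[ŋ] /m/→[n] /m/→[n].
Each target copies a feature from the preceding segment, so the direction is progressive.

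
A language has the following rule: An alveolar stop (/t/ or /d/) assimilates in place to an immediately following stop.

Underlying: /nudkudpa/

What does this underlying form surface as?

[nugkubpa]

/d/ before /k/ (velar) → [g]
/d/ before /p/ (labial) → [b]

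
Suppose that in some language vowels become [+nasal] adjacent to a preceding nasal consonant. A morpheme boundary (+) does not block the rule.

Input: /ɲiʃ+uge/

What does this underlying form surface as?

[ɲĩʃ+uge]

/i/ after nasal /ɲ/ → [ĩ]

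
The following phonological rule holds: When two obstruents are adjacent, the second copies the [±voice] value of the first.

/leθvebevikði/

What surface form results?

/v/ after /θ/ (voiceless) → [f]
/ð/ after /k/ (voiceless) → [θ]

[leθfebevikθi]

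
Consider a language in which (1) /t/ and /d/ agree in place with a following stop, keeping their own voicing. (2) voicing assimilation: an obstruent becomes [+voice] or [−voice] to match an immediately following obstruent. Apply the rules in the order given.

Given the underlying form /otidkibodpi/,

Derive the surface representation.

Rule 1: /d/ before /k/ (velar) → [g]
Rule 1: /d/ before /p/ (labial) → [b]
After rule 1: otigkibobpi
Rule 2: /g/ before /k/ (voiceless) → [k]
Rule 2: /b/ before /p/ (voiceless) → [p]

[otikkiboppi]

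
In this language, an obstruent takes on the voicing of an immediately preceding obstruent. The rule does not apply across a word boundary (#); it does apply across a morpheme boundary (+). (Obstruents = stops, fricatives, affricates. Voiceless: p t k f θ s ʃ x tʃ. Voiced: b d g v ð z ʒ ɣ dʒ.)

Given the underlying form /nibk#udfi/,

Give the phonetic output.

/k/ after /b/ (voiced) → [g]
/f/ after /d/ (voiced) → [v]

[nibg#udvi]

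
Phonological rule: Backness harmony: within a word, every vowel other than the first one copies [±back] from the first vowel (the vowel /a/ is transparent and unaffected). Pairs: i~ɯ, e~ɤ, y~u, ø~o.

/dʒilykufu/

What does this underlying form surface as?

/u/ harmonizes with /i/ ([-back]) → [y]
/u/ harmonizes with /i/ ([-back]) → [y]

[dʒilykyfy]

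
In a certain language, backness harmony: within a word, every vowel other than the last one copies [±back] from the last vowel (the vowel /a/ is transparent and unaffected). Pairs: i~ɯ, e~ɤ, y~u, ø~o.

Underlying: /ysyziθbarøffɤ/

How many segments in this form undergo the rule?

/y/ harmonizes with /ɤ/ ([+back]) → [u]
/y/ harmonizes with /ɤ/ ([+back]) → [u]
/i/ harmonizes with /ɤ/ ([+back]) → [ɯ]
/ø/ harmonizes with /ɤ/ ([+back]) → [o]
4 segments change.

4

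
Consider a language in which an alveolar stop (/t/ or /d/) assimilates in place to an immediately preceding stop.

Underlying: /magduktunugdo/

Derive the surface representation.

[maggukkunuggo]

/d/ after /g/ (velar) → [g]
/t/ after /k/ (velar) → [k]
/d/ after /g/ (velar) → [g]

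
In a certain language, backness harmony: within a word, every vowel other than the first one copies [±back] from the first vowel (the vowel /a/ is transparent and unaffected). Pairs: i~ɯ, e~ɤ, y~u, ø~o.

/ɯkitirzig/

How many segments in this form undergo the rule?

/i/ harmonizes with /ɯ/ ([+back]) → [ɯ]
/i/ harmonizes with /ɯ/ ([+back]) → [ɯ]
/i/ harmonizes with /ɯ/ ([+back]) → [ɯ]
3 segments change.

3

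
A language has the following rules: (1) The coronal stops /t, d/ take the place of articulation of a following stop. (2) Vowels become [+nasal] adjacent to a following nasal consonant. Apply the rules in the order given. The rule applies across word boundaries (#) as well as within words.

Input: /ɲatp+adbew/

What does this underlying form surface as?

Rule 1: /t/ before /p/ (labial) → [p]
Rule 1: /d/ before /b/ (labial) → [b]
After rule 1: ɲapp+abbew
Rule 2: no segment meets the rule's conditions; no change.

[ɲapp+abbew]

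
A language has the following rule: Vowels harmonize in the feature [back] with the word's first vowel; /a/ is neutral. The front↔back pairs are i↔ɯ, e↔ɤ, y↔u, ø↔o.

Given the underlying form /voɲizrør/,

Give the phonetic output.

[voɲɯzror]

/i/ harmonizes with /o/ ([+back]) → [ɯ]
/ø/ harmonizes with /o/ ([+back]) → [o]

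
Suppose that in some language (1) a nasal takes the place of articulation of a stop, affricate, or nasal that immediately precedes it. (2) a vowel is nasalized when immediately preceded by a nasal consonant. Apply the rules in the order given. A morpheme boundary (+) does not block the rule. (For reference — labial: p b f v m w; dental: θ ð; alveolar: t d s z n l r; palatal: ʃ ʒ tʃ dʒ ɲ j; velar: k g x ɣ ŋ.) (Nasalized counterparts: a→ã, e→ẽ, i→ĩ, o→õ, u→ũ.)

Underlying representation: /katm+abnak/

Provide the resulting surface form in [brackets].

Rule 1: /m/ after /t/ (alveolar) → [n]
Rule 1: /n/ after /b/ (labial) → [m]
After rule 1: katn+abmak
Rule 2: /a/ after nasal /n/ → [ã]
Rule 2: /a/ after nasal /m/ → [ã]

[katn+ãbmãk]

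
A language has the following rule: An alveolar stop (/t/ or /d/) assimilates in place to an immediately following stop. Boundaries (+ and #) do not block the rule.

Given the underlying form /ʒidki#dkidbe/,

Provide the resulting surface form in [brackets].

/d/ before /k/ (velar) → [g]
/d/ before /k/ (velar) → [g]
/d/ before /b/ (labial) → [b]

[ʒigki#gkibbe]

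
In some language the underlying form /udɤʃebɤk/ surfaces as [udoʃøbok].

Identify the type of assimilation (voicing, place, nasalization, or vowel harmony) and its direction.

vowel harmony, progressive

/ɤ/→[o] /e/→[ø] /ɤ/→[o].
Vowels agree with the first vowel, so the harmony is progressive.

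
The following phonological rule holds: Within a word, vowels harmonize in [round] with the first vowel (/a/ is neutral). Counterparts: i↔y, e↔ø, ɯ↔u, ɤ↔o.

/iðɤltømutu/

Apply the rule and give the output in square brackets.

/ø/ harmonizes with /i/ ([-round]) → [e]
/u/ harmonizes with /i/ ([-round]) → [ɯ]
/u/ harmonizes with /i/ ([-round]) → [ɯ]

[iðɤltemɯtɯ]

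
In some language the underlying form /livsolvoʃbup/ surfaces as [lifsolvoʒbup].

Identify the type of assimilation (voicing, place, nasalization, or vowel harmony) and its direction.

voicing assimilation, regressive

/v/→[f] /ʃ/→[ʒ].
Each target copies a feature from the following segment, so the direction is regressive.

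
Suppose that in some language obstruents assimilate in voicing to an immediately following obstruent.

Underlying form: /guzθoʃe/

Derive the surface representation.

[gusθoʃe]

/z/ before /θ/ (voiceless) → [s]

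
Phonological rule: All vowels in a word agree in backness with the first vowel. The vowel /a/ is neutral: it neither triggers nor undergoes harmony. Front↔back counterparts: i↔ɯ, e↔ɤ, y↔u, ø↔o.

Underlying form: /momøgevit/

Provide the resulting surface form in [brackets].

[momogɤvɯt]

/ø/ harmonizes with /o/ ([+back]) → [o]
/e/ harmonizes with /o/ ([+back]) → [ɤ]
/i/ harmonizes with /o/ ([+back]) → [ɯ]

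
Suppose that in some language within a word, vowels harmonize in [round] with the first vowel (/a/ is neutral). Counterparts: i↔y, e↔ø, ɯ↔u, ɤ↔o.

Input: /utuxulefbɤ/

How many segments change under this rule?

2

/e/ harmonizes with /u/ ([+round]) → [ø]
/ɤ/ harmonizes with /u/ ([+round]) → [o]
2 segments change.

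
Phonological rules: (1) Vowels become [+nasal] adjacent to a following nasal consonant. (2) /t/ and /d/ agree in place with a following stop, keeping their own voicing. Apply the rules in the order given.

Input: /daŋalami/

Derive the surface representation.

Rule 1: /a/ before nasal /ŋ/ → [ã]
Rule 1: /a/ before nasal /m/ → [ã]
After rule 1: dãŋalãmi
Rule 2: no segment meets the rule's conditions; no change.

[dãŋalãmi]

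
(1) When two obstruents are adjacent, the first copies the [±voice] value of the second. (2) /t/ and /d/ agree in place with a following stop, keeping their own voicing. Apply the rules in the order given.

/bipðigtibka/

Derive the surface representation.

[bibðiktipka]

Rule 1: /p/ before /ð/ (voiced) → [b]
Rule 1: /g/ before /t/ (voiceless) → [k]
Rule 1: /b/ before /k/ (voiceless) → [p]
After rule 1: bibðiktipka
Rule 2: no segment meets the rule's conditions; no change.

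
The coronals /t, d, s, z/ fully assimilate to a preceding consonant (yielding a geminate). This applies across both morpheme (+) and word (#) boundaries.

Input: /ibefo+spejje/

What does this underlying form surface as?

no segment meets the rule's conditions; no change.

[ibefo+spejje]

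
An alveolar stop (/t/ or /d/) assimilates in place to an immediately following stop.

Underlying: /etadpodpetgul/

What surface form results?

/d/ before /p/ (labial) → [b]
/d/ before /p/ (labial) → [b]
/t/ before /g/ (velar) → [k]

[etabpobpekgul]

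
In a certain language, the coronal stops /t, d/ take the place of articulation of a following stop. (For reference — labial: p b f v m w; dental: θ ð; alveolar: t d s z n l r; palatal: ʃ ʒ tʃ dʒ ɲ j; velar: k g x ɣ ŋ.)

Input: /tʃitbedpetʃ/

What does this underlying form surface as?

/t/ before /b/ (labial) → [p]
/d/ before /p/ (labial) → [b]

[tʃipbebpetʃ]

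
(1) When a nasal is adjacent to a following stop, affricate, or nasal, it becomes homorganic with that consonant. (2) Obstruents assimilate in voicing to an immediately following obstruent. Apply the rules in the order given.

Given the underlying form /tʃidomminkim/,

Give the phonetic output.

[tʃidommiŋkim]

Rule 1: /n/ before /k/ (velar) → [ŋ]
After rule 1: tʃidommiŋkim
Rule 2: no segment meets the rule's conditions; no change.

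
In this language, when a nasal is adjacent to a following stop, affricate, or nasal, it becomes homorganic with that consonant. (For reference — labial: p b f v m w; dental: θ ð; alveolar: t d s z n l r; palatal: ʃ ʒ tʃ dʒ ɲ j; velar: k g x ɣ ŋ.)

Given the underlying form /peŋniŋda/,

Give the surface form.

/ŋ/ before /n/ (alveolar) → [n]
/ŋ/ before /d/ (alveolar) → [n]

[penninda]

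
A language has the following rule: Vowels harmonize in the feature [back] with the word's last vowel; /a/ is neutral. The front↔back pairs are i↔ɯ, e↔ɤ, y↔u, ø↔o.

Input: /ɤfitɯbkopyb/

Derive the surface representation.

[efitibkøpyb]

/ɤ/ harmonizes with /y/ ([-back]) → [e]
/ɯ/ harmonizes with /y/ ([-back]) → [i]
/o/ harmonizes with /y/ ([-back]) → [ø]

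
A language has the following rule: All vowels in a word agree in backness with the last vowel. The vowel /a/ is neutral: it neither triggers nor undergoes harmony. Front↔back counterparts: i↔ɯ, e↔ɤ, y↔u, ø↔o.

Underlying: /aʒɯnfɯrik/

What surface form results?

[aʒinfirik]

/ɯ/ harmonizes with /i/ ([-back]) → [i]
/ɯ/ harmonizes with /i/ ([-back]) → [i]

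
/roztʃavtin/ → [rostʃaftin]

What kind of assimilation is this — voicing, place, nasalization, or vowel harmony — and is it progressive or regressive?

/z/→[s] /v/→[f].
Each target copies a feature from the following segment, so the direction is regressive.

voicing assimilation, regressive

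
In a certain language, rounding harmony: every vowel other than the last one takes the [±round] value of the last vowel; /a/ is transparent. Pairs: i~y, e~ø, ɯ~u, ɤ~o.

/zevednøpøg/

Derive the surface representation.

[zøvødnøpøg]

/e/ harmonizes with /ø/ ([+round]) → [ø]
/e/ harmonizes with /ø/ ([+round]) → [ø]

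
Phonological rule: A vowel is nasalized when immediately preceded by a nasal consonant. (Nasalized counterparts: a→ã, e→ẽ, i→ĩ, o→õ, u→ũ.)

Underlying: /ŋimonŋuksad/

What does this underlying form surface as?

/i/ after nasal /ŋ/ → [ĩ]
/o/ after nasal /m/ → [õ]
/u/ after nasal /ŋ/ → [ũ]

[ŋĩmõnŋũksad]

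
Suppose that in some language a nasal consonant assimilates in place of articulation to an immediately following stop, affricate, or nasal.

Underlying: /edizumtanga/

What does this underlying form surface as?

[edizuntaŋga]

/m/ before /t/ (alveolar) → [n]
/n/ before /g/ (velar) → [ŋ]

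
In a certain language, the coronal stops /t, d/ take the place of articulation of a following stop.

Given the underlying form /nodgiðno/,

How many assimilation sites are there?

1

/d/ before /g/ (velar) → [g]
1 segment changes.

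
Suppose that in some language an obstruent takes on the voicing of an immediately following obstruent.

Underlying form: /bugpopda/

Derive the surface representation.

[bukpobda]

/g/ before /p/ (voiceless) → [k]
/p/ before /d/ (voiced) → [b]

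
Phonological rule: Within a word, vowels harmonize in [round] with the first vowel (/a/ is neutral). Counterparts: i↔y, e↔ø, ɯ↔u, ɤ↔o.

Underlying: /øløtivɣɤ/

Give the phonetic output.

/i/ harmonizes with /ø/ ([+round]) → [y]
/ɤ/ harmonizes with /ø/ ([+round]) → [o]

[øløtyvɣo]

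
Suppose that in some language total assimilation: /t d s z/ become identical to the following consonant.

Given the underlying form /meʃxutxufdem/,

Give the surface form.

[meʃxuxxufdem]

/t/ before /x/ → [x] (total assimilation)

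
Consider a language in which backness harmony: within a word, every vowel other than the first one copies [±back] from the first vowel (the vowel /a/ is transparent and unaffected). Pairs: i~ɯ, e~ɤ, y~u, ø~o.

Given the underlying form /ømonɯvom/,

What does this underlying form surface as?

/o/ harmonizes with /ø/ ([-back]) → [ø]
/ɯ/ harmonizes with /ø/ ([-back]) → [i]
/o/ harmonizes with /ø/ ([-back]) → [ø]

[ømønivøm]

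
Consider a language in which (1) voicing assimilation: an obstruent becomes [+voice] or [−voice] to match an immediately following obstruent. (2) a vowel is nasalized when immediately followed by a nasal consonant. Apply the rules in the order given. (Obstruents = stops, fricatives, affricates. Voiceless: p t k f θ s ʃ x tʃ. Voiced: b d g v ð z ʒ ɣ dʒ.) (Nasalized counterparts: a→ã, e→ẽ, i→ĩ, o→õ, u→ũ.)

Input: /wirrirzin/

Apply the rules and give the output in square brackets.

[wirrirzĩn]

Rule 1: no segment meets the rule's conditions; no change.
After rule 1: wirrirzin
Rule 2: /i/ before nasal /n/ → [ĩ]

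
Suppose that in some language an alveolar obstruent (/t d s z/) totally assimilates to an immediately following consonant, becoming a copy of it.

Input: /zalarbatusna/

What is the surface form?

/s/ before /n/ → [n] (total assimilation)

[zalarbatunna]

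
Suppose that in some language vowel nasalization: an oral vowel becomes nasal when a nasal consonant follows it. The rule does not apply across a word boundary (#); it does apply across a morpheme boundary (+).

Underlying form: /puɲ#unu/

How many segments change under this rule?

2

/u/ before nasal /ɲ/ → [ũ]
/u/ before nasal /n/ → [ũ]
2 segments change.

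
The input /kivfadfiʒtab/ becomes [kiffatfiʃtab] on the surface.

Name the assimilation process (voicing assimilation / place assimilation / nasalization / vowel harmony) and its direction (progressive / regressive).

/v/→[f] /d/→[t] /ʒ/→[ʃ].
Each target copies a feature from the following segment, so the direction is regressive.

voicing assimilation, regressive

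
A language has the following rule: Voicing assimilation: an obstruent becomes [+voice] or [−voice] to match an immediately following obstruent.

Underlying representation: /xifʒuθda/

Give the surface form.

/f/ before /ʒ/ (voiced) → [v]
/θ/ before /d/ (voiced) → [ð]

[xivʒuðda]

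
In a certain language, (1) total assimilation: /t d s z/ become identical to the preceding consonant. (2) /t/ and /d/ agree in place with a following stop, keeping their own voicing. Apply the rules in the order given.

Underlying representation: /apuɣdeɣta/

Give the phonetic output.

[apuɣɣeɣɣa]

Rule 1: /d/ after /ɣ/ → [ɣ] (total assimilation)
Rule 1: /t/ after /ɣ/ → [ɣ] (total assimilation)
After rule 1: apuɣɣeɣɣa
Rule 2: no segment meets the rule's conditions; no change.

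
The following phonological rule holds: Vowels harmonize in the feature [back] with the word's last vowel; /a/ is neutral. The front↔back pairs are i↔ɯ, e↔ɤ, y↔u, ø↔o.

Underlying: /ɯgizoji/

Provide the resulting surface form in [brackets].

/ɯ/ harmonizes with /i/ ([-back]) → [i]
/o/ harmonizes with /i/ ([-back]) → [ø]

[igizøji]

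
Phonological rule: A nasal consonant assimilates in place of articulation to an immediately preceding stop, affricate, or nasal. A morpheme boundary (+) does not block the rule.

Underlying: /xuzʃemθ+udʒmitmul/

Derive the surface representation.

/m/ after /dʒ/ (palatal) → [ɲ]
/m/ after /t/ (alveolar) → [n]

[xuzʃemθ+udʒɲitnul]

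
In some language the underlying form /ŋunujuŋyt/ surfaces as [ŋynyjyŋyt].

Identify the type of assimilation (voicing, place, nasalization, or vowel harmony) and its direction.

/u/→[y] /u/→[y] /u/→[y].
Vowels agree with the last vowel, so the harmony is regressive.

vowel harmony, regressive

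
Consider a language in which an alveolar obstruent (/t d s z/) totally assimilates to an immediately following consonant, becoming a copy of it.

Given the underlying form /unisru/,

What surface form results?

[unirru]

/s/ before /r/ → [r] (total assimilation)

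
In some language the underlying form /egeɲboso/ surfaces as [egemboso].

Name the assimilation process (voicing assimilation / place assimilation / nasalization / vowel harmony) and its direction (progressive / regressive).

/ɲ/→[m].
Each target copies a feature from the following segment, so the direction is regressive.

place assimilation, regressive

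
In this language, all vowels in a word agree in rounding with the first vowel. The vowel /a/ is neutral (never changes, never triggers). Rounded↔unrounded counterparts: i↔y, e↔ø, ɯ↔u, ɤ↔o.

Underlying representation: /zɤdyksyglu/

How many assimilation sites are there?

3

/y/ harmonizes with /ɤ/ ([-round]) → [i]
/y/ harmonizes with /ɤ/ ([-round]) → [i]
/u/ harmonizes with /ɤ/ ([-round]) → [ɯ]
3 segments change.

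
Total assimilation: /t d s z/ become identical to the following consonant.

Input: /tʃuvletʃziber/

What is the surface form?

[tʃuvletʃziber]

no segment meets the rule's conditions; no change.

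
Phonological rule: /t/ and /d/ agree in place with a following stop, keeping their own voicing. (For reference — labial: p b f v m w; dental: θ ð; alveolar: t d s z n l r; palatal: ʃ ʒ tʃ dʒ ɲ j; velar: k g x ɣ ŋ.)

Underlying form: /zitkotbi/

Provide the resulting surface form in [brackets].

/t/ before /k/ (velar) → [k]
/t/ before /b/ (labial) → [p]

[zikkopbi]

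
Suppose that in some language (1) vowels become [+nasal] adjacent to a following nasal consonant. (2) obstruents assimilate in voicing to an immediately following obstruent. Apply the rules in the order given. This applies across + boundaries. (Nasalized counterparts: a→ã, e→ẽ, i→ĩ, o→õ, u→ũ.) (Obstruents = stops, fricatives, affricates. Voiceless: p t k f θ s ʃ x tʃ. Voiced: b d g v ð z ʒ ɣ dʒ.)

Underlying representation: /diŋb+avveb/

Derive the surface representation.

[dĩŋb+avveb]

Rule 1: /i/ before nasal /ŋ/ → [ĩ]
After rule 1: dĩŋb+avveb
Rule 2: no segment meets the rule's conditions; no change.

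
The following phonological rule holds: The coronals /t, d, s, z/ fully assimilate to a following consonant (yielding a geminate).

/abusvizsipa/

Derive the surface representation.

[abuvvissipa]

/s/ before /v/ → [v] (total assimilation)
/z/ before /s/ → [s] (total assimilation)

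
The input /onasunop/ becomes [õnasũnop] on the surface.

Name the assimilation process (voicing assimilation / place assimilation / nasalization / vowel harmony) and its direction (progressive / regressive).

/o/→[õ] /u/→[ũ].
Each target copies a feature from the following segment, so the direction is regressive.

nasalization, regressive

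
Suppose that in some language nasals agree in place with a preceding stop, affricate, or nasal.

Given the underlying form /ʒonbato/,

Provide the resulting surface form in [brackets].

no segment meets the rule's conditions; no change.

[ʒonbato]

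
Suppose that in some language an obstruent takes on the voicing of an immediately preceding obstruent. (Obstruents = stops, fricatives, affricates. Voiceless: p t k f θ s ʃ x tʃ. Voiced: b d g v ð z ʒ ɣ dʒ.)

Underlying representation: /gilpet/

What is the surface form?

[gilpet]

no segment meets the rule's conditions; no change.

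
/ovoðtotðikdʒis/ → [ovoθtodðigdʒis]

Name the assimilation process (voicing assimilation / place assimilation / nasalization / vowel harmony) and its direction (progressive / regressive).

/ð/→[θ] /t/→[d] /k/→[g].
Each target copies a feature from the following segment, so the direction is regressive.

voicing assimilation, regressive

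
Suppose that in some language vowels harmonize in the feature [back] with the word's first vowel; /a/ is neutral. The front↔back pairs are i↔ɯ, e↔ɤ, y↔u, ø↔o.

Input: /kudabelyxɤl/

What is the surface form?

[kudabɤluxɤl]

/e/ harmonizes with /u/ ([+back]) → [ɤ]
/y/ harmonizes with /u/ ([+back]) → [u]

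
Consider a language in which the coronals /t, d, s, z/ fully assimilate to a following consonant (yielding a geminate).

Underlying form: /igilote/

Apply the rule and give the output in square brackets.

[igilote]

no segment meets the rule's conditions; no change.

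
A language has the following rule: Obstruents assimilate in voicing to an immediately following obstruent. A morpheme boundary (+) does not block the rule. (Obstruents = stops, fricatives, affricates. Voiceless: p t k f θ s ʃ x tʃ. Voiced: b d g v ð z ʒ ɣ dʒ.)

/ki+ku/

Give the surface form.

no segment meets the rule's conditions; no change.

[ki+ku]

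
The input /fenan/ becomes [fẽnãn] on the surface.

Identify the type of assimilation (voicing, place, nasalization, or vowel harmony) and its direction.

nasalization, regressive

/e/→[ẽ] /a/→[ã].
Each target copies a feature from the following segment, so the direction is regressive.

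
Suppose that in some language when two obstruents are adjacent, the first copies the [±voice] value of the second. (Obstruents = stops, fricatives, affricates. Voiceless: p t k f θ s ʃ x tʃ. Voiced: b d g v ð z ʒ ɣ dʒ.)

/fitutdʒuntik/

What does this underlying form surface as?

[fituddʒuntik]

/t/ before /dʒ/ (voiced) → [d]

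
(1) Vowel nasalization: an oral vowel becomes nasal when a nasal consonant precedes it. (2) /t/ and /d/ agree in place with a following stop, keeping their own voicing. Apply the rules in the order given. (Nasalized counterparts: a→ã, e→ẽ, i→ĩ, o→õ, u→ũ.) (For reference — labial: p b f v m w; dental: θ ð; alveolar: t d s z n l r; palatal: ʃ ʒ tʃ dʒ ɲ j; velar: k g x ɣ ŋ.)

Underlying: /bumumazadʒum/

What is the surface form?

Rule 1: /u/ after nasal /m/ → [ũ]
Rule 1: /a/ after nasal /m/ → [ã]
After rule 1: bumũmãzadʒum
Rule 2: no segment meets the rule's conditions; no change.

[bumũmãzadʒum]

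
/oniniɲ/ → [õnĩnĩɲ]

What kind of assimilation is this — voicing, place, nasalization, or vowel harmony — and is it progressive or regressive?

/o/→[õ] /i/→[ĩ] /i/→[ĩ].
Each target copies a feature from the following segment, so the direction is regressive.

nasalization, regressive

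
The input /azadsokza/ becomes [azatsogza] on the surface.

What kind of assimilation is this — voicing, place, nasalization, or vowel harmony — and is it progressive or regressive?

/d/→[t] /k/→[g].
Each target copies a feature from the following segment, so the direction is regressive.

voicing assimilation, regressive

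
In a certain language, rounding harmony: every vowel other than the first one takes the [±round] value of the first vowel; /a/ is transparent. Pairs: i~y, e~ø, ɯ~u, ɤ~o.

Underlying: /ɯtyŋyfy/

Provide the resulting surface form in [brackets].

/y/ harmonizes with /ɯ/ ([-round]) → [i]
/y/ harmonizes with /ɯ/ ([-round]) → [i]
/y/ harmonizes with /ɯ/ ([-round]) → [i]

[ɯtiŋifi]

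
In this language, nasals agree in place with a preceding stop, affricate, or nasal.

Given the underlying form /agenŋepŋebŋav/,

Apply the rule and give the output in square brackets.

[agennepmebmav]

/ŋ/ after /n/ (alveolar) → [n]
/ŋ/ after /p/ (labial) → [m]
/ŋ/ after /b/ (labial) → [m]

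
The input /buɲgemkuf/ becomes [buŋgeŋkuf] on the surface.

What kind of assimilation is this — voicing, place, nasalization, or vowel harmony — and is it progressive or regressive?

place assimilation, regressive

/ɲ/→[ŋ] /m/→[ŋ].
Each target copies a feature from the following segment, so the direction is regressive.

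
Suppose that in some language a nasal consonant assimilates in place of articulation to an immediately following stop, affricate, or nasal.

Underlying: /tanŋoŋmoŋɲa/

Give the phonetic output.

/n/ before /ŋ/ (velar) → [ŋ]
/ŋ/ before /m/ (labial) → [m]
/ŋ/ before /ɲ/ (palatal) → [ɲ]

[taŋŋommoɲɲa]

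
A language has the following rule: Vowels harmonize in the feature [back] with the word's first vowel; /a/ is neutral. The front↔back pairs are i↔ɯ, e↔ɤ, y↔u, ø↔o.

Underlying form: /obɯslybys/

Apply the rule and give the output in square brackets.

/y/ harmonizes with /o/ ([+back]) → [u]
/y/ harmonizes with /o/ ([+back]) → [u]

[obɯslubus]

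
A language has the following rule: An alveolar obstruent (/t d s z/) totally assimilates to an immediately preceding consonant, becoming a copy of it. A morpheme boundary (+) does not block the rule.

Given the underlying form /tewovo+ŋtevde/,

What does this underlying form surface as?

[tewovo+ŋŋevve]

/t/ after /ŋ/ → [ŋ] (total assimilation)
/d/ after /v/ → [v] (total assimilation)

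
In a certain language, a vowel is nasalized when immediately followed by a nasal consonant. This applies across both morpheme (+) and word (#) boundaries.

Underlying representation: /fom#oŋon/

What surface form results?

/o/ before nasal /m/ → [õ]
/o/ before nasal /ŋ/ → [õ]
/o/ before nasal /n/ → [õ]

[fõm#õŋõn]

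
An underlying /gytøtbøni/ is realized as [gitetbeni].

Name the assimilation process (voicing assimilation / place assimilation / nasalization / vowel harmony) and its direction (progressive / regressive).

vowel harmony, regressive

/y/→[i] /ø/→[e] /ø/→[e].
Vowels agree with the last vowel, so the harmony is regressive.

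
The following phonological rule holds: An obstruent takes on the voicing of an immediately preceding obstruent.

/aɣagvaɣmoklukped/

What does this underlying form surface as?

[aɣagvaɣmoklukped]

no segment meets the rule's conditions; no change.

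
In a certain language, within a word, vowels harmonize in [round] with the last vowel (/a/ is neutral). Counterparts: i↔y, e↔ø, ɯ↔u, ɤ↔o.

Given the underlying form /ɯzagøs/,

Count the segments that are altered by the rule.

1

/ɯ/ harmonizes with /ø/ ([+round]) → [u]
1 segment changes.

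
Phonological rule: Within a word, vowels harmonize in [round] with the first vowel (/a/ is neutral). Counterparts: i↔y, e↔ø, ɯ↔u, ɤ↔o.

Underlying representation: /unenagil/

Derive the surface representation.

/e/ harmonizes with /u/ ([+round]) → [ø]
/i/ harmonizes with /u/ ([+round]) → [y]

[unønagyl]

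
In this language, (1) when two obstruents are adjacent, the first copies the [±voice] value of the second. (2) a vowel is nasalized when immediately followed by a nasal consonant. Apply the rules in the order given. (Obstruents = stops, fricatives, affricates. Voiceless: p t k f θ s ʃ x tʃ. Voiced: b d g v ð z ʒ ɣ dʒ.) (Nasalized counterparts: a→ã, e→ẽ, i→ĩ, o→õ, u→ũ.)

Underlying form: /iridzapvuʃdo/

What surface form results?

Rule 1: /p/ before /v/ (voiced) → [b]
Rule 1: /ʃ/ before /d/ (voiced) → [ʒ]
After rule 1: iridzabvuʒdo
Rule 2: no segment meets the rule's conditions; no change.

[iridzabvuʒdo]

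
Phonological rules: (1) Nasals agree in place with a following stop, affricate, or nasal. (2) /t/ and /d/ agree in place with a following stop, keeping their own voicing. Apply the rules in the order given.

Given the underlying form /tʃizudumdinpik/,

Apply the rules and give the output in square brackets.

[tʃizudundimpik]

Rule 1: /m/ before /d/ (alveolar) → [n]
Rule 1: /n/ before /p/ (labial) → [m]
After rule 1: tʃizudundimpik
Rule 2: no segment meets the rule's conditions; no change.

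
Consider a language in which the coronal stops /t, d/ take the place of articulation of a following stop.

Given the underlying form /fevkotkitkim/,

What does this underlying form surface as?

/t/ before /k/ (velar) → [k]
/t/ before /k/ (velar) → [k]

[fevkokkikkim]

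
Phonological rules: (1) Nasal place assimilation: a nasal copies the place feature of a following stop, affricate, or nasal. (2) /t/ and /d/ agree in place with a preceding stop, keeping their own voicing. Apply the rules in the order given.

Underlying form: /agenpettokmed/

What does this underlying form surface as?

Rule 1: /n/ before /p/ (labial) → [m]
After rule 1: agempettokmed
Rule 2: no segment meets the rule's conditions; no change.

[agempettokmed]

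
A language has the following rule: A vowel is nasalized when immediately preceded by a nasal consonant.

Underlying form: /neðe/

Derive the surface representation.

[nẽðe]

/e/ after nasal /n/ → [ẽ]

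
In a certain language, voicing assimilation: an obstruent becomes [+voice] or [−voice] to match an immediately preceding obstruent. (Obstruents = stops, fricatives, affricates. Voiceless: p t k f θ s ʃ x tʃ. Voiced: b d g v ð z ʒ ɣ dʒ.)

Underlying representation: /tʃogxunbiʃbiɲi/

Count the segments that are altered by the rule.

/x/ after /g/ (voiced) → [ɣ]
/b/ after /ʃ/ (voiceless) → [p]
2 segments change.

2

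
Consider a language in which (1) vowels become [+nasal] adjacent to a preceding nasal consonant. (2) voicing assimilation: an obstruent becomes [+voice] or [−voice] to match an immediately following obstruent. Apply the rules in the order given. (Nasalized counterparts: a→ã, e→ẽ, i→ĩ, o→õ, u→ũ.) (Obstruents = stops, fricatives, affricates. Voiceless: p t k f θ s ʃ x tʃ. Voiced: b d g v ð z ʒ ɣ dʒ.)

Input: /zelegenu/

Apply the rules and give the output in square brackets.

Rule 1: /u/ after nasal /n/ → [ũ]
After rule 1: zelegenũ
Rule 2: no segment meets the rule's conditions; no change.

[zelegenũ]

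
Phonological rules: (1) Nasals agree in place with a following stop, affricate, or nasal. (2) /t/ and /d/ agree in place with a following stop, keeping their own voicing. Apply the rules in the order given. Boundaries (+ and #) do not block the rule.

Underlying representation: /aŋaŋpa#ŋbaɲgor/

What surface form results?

[aŋampa#mbaŋgor]

Rule 1: /ŋ/ before /p/ (labial) → [m]
Rule 1: /ŋ/ before /b/ (labial) → [m]
Rule 1: /ɲ/ before /g/ (velar) → [ŋ]
After rule 1: aŋampa#mbaŋgor
Rule 2: no segment meets the rule's conditions; no change.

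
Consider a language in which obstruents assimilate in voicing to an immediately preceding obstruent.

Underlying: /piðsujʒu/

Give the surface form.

[piðzujʒu]

/s/ after /ð/ (voiced) → [z]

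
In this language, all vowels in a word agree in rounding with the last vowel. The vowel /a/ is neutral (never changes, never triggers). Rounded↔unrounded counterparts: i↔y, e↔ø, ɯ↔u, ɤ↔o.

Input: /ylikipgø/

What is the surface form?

/i/ harmonizes with /ø/ ([+round]) → [y]
/i/ harmonizes with /ø/ ([+round]) → [y]

[ylykypgø]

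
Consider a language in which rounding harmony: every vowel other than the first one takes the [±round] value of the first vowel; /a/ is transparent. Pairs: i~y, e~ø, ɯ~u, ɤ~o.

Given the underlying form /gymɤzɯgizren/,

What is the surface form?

/ɤ/ harmonizes with /y/ ([+round]) → [o]
/ɯ/ harmonizes with /y/ ([+round]) → [u]
/i/ harmonizes with /y/ ([+round]) → [y]
/e/ harmonizes with /y/ ([+round]) → [ø]

[gymozugyzrøn]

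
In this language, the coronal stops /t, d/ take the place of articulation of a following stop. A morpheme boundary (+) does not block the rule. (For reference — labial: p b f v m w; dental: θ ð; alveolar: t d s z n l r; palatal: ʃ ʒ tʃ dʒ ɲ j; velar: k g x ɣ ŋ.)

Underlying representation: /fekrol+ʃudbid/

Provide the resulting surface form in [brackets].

[fekrol+ʃubbid]

/d/ before /b/ (labial) → [b]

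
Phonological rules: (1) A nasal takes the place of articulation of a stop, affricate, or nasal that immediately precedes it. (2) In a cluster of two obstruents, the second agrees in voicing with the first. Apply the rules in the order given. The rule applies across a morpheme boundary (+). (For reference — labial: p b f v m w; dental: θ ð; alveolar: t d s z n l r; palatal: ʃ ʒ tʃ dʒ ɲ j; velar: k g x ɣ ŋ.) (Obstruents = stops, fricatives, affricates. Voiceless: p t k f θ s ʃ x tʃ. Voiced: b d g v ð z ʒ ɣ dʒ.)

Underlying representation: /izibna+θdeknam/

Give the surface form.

[izibma+θtekŋam]

Rule 1: /n/ after /b/ (labial) → [m]
Rule 1: /n/ after /k/ (velar) → [ŋ]
After rule 1: izibma+θdekŋam
Rule 2: /d/ after /θ/ (voiceless) → [t]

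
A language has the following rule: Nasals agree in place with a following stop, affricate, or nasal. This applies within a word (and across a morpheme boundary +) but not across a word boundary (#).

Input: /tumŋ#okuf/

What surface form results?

/m/ before /ŋ/ (velar) → [ŋ]

[tuŋŋ#okuf]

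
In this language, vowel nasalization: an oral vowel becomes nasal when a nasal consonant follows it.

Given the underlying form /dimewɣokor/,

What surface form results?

[dĩmewɣokor]

/i/ before nasal /m/ → [ĩ]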